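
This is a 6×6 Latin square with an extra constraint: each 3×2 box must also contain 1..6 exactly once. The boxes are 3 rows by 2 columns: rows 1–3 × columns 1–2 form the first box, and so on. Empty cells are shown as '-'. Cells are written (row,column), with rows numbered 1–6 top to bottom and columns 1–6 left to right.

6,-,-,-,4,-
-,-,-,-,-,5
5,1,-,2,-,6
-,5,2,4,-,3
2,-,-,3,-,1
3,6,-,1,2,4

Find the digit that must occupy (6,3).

(1,4) = 5: row 1 has {4,6}; col 4 has {1,2,3,4}; box has {2} → only 5 remains.
(1,6) = 2: row 1 has {4,5,6}; col 6 has {1,3,4,5,6}; box has {4,5,6} → only 2 remains.
(2,1) = 4: row 2 has {5}; col 1 has {2,3,5,6}; box has {1,5,6} → only 4 remains.
(2,4) = 6: row 2 has {4,5}; col 4 has {1,2,3,4,5}; box has {2,5} → only 6 remains.
(3,5) = 3: row 3 has {1,2,5,6}; col 5 has {2,4}; box has {2,4,5,6} → only 3 remains.
(4,1) = 1: row 4 has {2,3,4,5}; col 1 has {2,3,4,5,6}; box has {2,3,5,6} → only 1 remains.
(4,5) = 6: row 4 has {1,2,3,4,5}; col 5 has {2,3,4}; box has {1,2,3,4} → only 6 remains.
(5,2) = 4: row 5 has {1,2,3}; col 2 has {1,5,6}; box has {1,2,3,5,6} → only 4 remains.
(5,5) = 5: row 5 has {1,2,3,4}; col 5 has {2,3,4,6}; box has {1,2,3,4,6} → only 5 remains.
(6,3) = 5: row 6 has {1,2,3,4,6}; col 3 has {2}; box has {1,2,3,4} → only 5 remains.

5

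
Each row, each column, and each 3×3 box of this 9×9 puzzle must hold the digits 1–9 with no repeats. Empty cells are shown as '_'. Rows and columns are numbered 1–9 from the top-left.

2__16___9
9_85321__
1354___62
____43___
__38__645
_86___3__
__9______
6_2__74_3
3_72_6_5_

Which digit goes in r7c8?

2

r1c3 = 4: row 1 has {1,2,6,9}; col 3 has {2,3,5,6,7,8,9}; box has {1,2,3,5,8,9} → only 4 remains.
r1c6 = 8: row 1 has {1,2,4,6,9}; col 6 has {2,3,6,7}; box has {1,2,3,4,5,6} → only 8 remains.
r2c8 = 7: row 2 has {1,2,3,5,8,9}; col 8 has {4,5,6}; box has {1,2,6,9} → only 7 remains.
r2c9 = 4: row 2 has {1,2,3,5,7,8,9}; col 9 has {2,3,5,9}; box has {1,2,6,7,9} → only 4 remains.
r3c6 = 9: row 3 has {1,2,3,4,5,6}; col 6 has {2,3,6,7,8}; box has {1,2,3,4,5,6,8} → only 9 remains.
r3c7 = 8: row 3 has {1,2,3,4,5,6,9}; col 7 has {1,3,4,6}; box has {1,2,4,6,7,9} → only 8 remains.
r4c3 = 1: row 4 has {3,4}; col 3 has {2,3,4,5,6,7,8,9}; box has {3,6,8} → only 1 remains.
r5c1 = 7: row 5 has {3,4,5,6,8}; col 1 has {1,2,3,6,9}; box has {1,3,6,8} → only 7 remains.
r5c6 = 1: row 5 has {3,4,5,6,7,8}; col 6 has {2,3,6,7,8,9}; box has {3,4,8} → only 1 remains.
r6c6 = 5: row 6 has {3,6,8}; col 6 has {1,2,3,6,7,8,9}; box has {1,3,4,8} → only 5 remains.
r7c4 = 3: row 7 has {9}; col 4 has {1,2,4,5,8}; box has {2,6,7} → only 3 remains.
r7c6 = 4: row 7 has {3,9}; col 6 has {1,2,3,5,6,7,8,9}; box has {2,3,6,7} → only 4 remains.
r8c4 = 9: row 8 has {2,3,4,6,7}; col 4 has {1,2,3,4,5,8}; box has {2,3,4,6,7} → only 9 remains.
r9c7 = 9: row 9 has {2,3,5,6,7}; col 7 has {1,3,4,6,8}; box has {3,4,5} → only 9 remains.
r1c2 = 7: row 1 has {1,2,4,6,8,9}; col 2 has {3,8}; box has {1,2,3,4,5,8,9} → only 7 remains.
r1c7 = 5: row 1 has {1,2,4,6,7,8,9}; col 7 has {1,3,4,6,8,9}; box has {1,2,4,6,7,8,9} → only 5 remains.
r1c8 = 3: row 1 has {1,2,4,5,6,7,8,9}; col 8 has {4,5,6,7}; box has {1,2,4,5,6,7,8,9} → only 3 remains.
r2c2 = 6: row 2 has {1,2,3,4,5,7,8,9}; col 2 has {3,7,8}; box has {1,2,3,4,5,7,8,9} → only 6 remains.
r3c5 = 7: row 3 has {1,2,3,4,5,6,8,9}; col 5 has {3,4,6}; box has {1,2,3,4,5,6,8,9} → only 7 remains.
r4c1 = 5: row 4 has {1,3,4}; col 1 has {1,2,3,6,7,9}; box has {1,3,6,7,8} → only 5 remains.
r6c1 = 4: row 6 has {3,5,6,8}; col 1 has {1,2,3,5,6,7,9}; box has {1,3,5,6,7,8} → only 4 remains.
r6c4 = 7: row 6 has {3,4,5,6,8}; col 4 has {1,2,3,4,5,8,9}; box has {1,3,4,5,8} → only 7 remains.
r6c9 = 1: row 6 has {3,4,5,6,7,8}; col 9 has {2,3,4,5,9}; box has {3,4,5,6} → only 1 remains.
r7c1 = 8: row 7 has {3,4,9}; col 1 has {1,2,3,4,5,6,7,9}; box has {2,3,6,7,9} → only 8 remains.
r9c9 = 8: row 9 has {2,3,5,6,7,9}; col 9 has {1,2,3,4,5,9}; box has {3,4,5,9} → only 8 remains.
r4c4 = 6: row 4 has {1,3,4,5}; col 4 has {1,2,3,4,5,7,8,9}; box has {1,3,4,5,7,8} → only 6 remains.
r4c9 = 7: row 4 has {1,3,4,5,6}; col 9 has {1,2,3,4,5,8,9}; box has {1,3,4,5,6} → only 7 remains.
r7c9 = 6: row 7 has {3,4,8,9}; col 9 has {1,2,3,4,5,7,8,9}; box has {3,4,5,8,9} → only 6 remains.
r8c8 = 1: row 8 has {2,3,4,6,7,9}; col 8 has {3,4,5,6,7}; box has {3,4,5,6,8,9} → only 1 remains.
r9c5 = 1: row 9 has {2,3,5,6,7,8,9}; col 5 has {3,4,6,7}; box has {2,3,4,6,7,9} → only 1 remains.
r4c7 = 2: row 4 has {1,3,4,5,6,7}; col 7 has {1,3,4,5,6,8,9}; box has {1,3,4,5,6,7} → only 2 remains.
r6c8 = 9: row 6 has {1,3,4,5,6,7,8}; col 8 has {1,3,4,5,6,7}; box has {1,2,3,4,5,6,7} → only 9 remains.
r7c5 = 5: row 7 has {3,4,6,8,9}; col 5 has {1,3,4,6,7}; box has {1,2,3,4,6,7,9} → only 5 remains.
r7c7 = 7: row 7 has {3,4,5,6,8,9}; col 7 has {1,2,3,4,5,6,8,9}; box has {1,3,4,5,6,8,9} → only 7 remains.
r7c8 = 2: row 7 has {3,4,5,6,7,8,9}; col 8 has {1,3,4,5,6,7,9}; box has {1,3,4,5,6,7,8,9} → only 2 remains.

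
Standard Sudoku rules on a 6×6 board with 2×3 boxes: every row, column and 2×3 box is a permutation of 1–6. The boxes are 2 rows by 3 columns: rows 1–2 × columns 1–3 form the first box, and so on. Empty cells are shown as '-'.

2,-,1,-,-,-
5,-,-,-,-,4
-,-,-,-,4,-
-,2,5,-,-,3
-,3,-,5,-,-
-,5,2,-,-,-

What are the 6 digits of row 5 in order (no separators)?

R2C2 = 6 (sole candidate).
R2C3 = 3 (sole candidate).
R3C2 = 1 (sole candidate).
R3C3 = 6 (sole candidate).
R3C4 = 2 (sole candidate).
R3C6 = 5 (sole candidate).
R4C1 = 4 (sole candidate).
R5C3 = 4: row 5 has {3,5}; col 3 has {1,2,3,5,6}; box has {2,3,5} → only 4 remains.
R1C2 = 4 (sole candidate).
R1C6 = 6 (sole candidate).
R2C4 = 1 (sole candidate).
R2C5 = 2 (sole candidate).
R3C1 = 3 (sole candidate).
R4C4 = 6 (sole candidate).
R4C5 = 1 (sole candidate).
R5C5 = 6: row 5 has {3,4,5}; col 5 has {1,2,4}; box has {5} → only 6 remains.
R6C5 = 3 (sole candidate).
R6C6 = 1 (sole candidate).
R1C4 = 3 (sole candidate).
R1C5 = 5 (sole candidate).
R5C1 = 1: row 5 has {3,4,5,6}; col 1 has {2,3,4,5}; box has {2,3,4,5} → only 1 remains.
R5C6 = 2: row 5 has {1,3,4,5,6}; col 6 has {1,3,4,5,6}; box has {1,3,5,6} → only 2 remains.

134562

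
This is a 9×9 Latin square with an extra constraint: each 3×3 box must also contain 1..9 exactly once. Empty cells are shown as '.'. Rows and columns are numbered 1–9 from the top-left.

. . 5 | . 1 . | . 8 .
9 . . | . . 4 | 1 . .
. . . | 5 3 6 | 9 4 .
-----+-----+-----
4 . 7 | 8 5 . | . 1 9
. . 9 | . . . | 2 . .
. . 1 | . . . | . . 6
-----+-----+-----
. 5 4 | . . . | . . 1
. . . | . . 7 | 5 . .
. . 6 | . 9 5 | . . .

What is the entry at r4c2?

r4c7 = 3: row 4 has {1,4,5,7,8,9}; col 7 has {1,2,5,9}; box has {1,2,6,9} → only 3 remains.
r4c6 = 2: row 4 has {1,3,4,5,7,8,9}; col 6 has {4,5,6,7}; box has {5,8} → only 2 remains.
r1c6 = 9: row 1 has {1,5,8}; col 6 has {2,4,5,6,7}; box has {1,3,4,5,6} → only 9 remains.
r4c2 = 6: row 4 has {1,2,3,4,5,7,8,9}; col 2 has {5}; box has {1,4,7,9} → only 6 remains.

6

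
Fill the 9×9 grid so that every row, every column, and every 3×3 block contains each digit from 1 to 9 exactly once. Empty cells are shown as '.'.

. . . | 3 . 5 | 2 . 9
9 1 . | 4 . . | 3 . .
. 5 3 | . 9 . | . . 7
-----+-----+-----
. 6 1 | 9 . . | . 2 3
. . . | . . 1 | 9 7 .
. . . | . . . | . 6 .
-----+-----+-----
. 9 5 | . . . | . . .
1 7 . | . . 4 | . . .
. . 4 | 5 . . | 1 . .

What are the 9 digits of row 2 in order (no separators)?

912467358

r6c9 = 1: in row 6, 1 can only go here (every other open cell in that row sees a 1).
r6c3 = 9: in row 6, 9 can only go here (every other open cell in that row sees a 9).
r8c8 = 9: in row 8, 9 can only go here (every other open cell in that row sees a 9).
r8c5 = 3: in row 8, 3 can only go here (every other open cell in that row sees a 3).
r9c6 = 9: in row 9, 9 can only go here (every other open cell in that row sees a 9).
r9c5 = 7: in row 9, 7 can only go here (every other open cell in that row sees a 7).
r7c7 = 7: in row 7, 7 can only go here (every other open cell in that row sees a 7).
r6c4 = 7: in column 4, 7 can only go here (every other open cell in that column sees a 7).
r4c6 = 8: row 4 has {1,2,3,6,9}; col 6 has {1,4,5,9}; box has {1,7,9} → only 8 remains.
r4c1 = 7: in row 4, 7 can only go here (every other open cell in that row sees a 7).
r1c3 = 7: in row 1, 7 can only go here (every other open cell in that row sees a 7).
r2c6 = 7: in row 2, 7 can only go here (every other open cell in that row sees a 7).
r6c6 = 3: in column 6, 3 can only go here (every other open cell in that column sees a 3).
r2c8 = 5: in column 8, 5 can only go here (every other open cell in that column sees a 5).
Singles propagation stalls; r2c9 is still open with candidates {6,8}.
  Try r2c9 = 6: this forces r9c1=6; then column 3 has no cell left for 6 — contradiction.
So r2c9 = 8.
r3c7 = 6 (hidden single in box 3).
r3c6 = 2 (sole candidate).
r7c6 = 6 (sole candidate).
r2c5 = 6: row 2 has {1,3,4,5,7,8,9}; col 5 has {3,7,9}; box has {2,3,4,5,7,9} → only 6 remains.
r2c3 = 2: row 2 has {1,3,4,5,6,7,8,9}; col 3 has {1,3,4,5,7,9}; box has {1,3,5,7,9} → only 2 remains.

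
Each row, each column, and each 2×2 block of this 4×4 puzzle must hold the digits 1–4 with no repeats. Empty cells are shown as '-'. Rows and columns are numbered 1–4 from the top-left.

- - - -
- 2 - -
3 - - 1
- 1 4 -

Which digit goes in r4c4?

r3c2 = 4: row 3 has {1,3}; col 2 has {1,2}; box has {1,3} → only 4 remains.
r3c3 = 2: row 3 has {1,3,4}; col 3 has {4}; box has {1,4} → only 2 remains.
r4c1 = 2: row 4 has {1,4}; col 1 has {3}; box has {1,3,4} → only 2 remains.
r4c4 = 3: row 4 has {1,2,4}; col 4 has {1}; box has {1,2,4} → only 3 remains.

3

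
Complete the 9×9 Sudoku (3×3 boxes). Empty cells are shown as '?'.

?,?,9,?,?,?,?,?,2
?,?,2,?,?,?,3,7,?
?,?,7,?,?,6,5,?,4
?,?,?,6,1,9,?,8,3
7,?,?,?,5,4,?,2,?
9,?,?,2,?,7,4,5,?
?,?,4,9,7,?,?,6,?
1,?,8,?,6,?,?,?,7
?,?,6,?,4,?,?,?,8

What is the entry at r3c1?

3

r1c8 = 1: row 1 has {2,9}; col 8 has {2,5,6,7,8}; box has {2,3,4,5,7} → only 1 remains.
r3c8 = 9: row 3 has {4,5,6,7}; col 8 has {1,2,5,6,7,8}; box has {1,2,3,4,5,7} → only 9 remains.
r4c3 = 5: row 4 has {1,3,6,8,9}; col 3 has {2,4,6,7,8,9}; box has {7,9} → only 5 remains.
r4c7 = 7: row 4 has {1,3,5,6,8,9}; col 7 has {3,4,5}; box has {2,3,4,5,8} → only 7 remains.
r9c8 = 3: row 9 has {4,6,8}; col 8 has {1,2,5,6,7,8,9}; box has {6,7,8} → only 3 remains.
r2c9 = 6: row 2 has {2,3,7}; col 9 has {2,3,4,7,8}; box has {1,2,3,4,5,7,9} → only 6 remains.
r6c9 = 1: row 6 has {2,4,5,7,9}; col 9 has {2,3,4,6,7,8}; box has {2,3,4,5,7,8} → only 1 remains.
r7c9 = 5: row 7 has {4,6,7,9}; col 9 has {1,2,3,4,6,7,8}; box has {3,6,7,8} → only 5 remains.
r8c8 = 4: row 8 has {1,6,7,8}; col 8 has {1,2,3,5,6,7,8,9}; box has {3,5,6,7,8} → only 4 remains.
r1c7 = 8: row 1 has {1,2,9}; col 7 has {3,4,5,7}; box has {1,2,3,4,5,6,7,9} → only 8 remains.
r5c9 = 9: row 5 has {2,4,5,7}; col 9 has {1,2,3,4,5,6,7,8}; box has {1,2,3,4,5,7,8} → only 9 remains.
r6c3 = 3: row 6 has {1,2,4,5,7,9}; col 3 has {2,4,5,6,7,8,9}; box has {5,7,9} → only 3 remains.
r6c5 = 8: row 6 has {1,2,3,4,5,7,9}; col 5 has {1,4,5,6,7}; box has {1,2,4,5,6,7,9} → only 8 remains.
r1c5 = 3: row 1 has {1,2,8,9}; col 5 has {1,4,5,6,7,8}; box has {6} → only 3 remains.
r1c6 = 5: row 1 has {1,2,3,8,9}; col 6 has {4,6,7,9}; box has {3,6} → only 5 remains.
r2c5 = 9: row 2 has {2,3,6,7}; col 5 has {1,3,4,5,6,7,8}; box has {3,5,6} → only 9 remains.
r3c5 = 2: row 3 has {4,5,6,7,9}; col 5 has {1,3,4,5,6,7,8,9}; box has {3,5,6,9} → only 2 remains.
r5c3 = 1: row 5 has {2,4,5,7,9}; col 3 has {2,3,4,5,6,7,8,9}; box has {3,5,7,9} → only 1 remains.
r5c4 = 3: row 5 has {1,2,4,5,7,9}; col 4 has {2,6,9}; box has {1,2,4,5,6,7,8,9} → only 3 remains.
r5c7 = 6: row 5 has {1,2,3,4,5,7,9}; col 7 has {3,4,5,7,8}; box has {1,2,3,4,5,7,8,9} → only 6 remains.
r6c2 = 6: row 6 has {1,2,3,4,5,7,8,9}; col 2 has {}; box has {1,3,5,7,9} → only 6 remains.
r8c4 = 5: row 8 has {1,4,6,7,8}; col 4 has {2,3,6,9}; box has {4,6,7,9} → only 5 remains.
r9c4 = 1: row 9 has {3,4,6,8}; col 4 has {2,3,5,6,9}; box has {4,5,6,7,9} → only 1 remains.
r9c6 = 2: row 9 has {1,3,4,6,8}; col 6 has {4,5,6,7,9}; box has {1,4,5,6,7,9} → only 2 remains.
r9c7 = 9: row 9 has {1,2,3,4,6,8}; col 7 has {3,4,5,6,7,8}; box has {3,4,5,6,7,8} → only 9 remains.
r1c2 = 4: row 1 has {1,2,3,5,8,9}; col 2 has {6}; box has {2,7,9} → only 4 remains.
r1c4 = 7: row 1 has {1,2,3,4,5,8,9}; col 4 has {1,2,3,5,6,9}; box has {2,3,5,6,9} → only 7 remains.
r3c4 = 8: row 3 has {2,4,5,6,7,9}; col 4 has {1,2,3,5,6,7,9}; box has {2,3,5,6,7,9} → only 8 remains.
r4c2 = 2: row 4 has {1,3,5,6,7,8,9}; col 2 has {4,6}; box has {1,3,5,6,7,9} → only 2 remains.
r5c2 = 8: row 5 has {1,2,3,4,5,6,7,9}; col 2 has {2,4,6}; box has {1,2,3,5,6,7,9} → only 8 remains.
r7c2 = 3: row 7 has {4,5,6,7,9}; col 2 has {2,4,6,8}; box has {1,4,6,8} → only 3 remains.
r7c6 = 8: row 7 has {3,4,5,6,7,9}; col 6 has {2,4,5,6,7,9}; box has {1,2,4,5,6,7,9} → only 8 remains.
r8c2 = 9: row 8 has {1,4,5,6,7,8}; col 2 has {2,3,4,6,8}; box has {1,3,4,6,8} → only 9 remains.
r8c6 = 3: row 8 has {1,4,5,6,7,8,9}; col 6 has {2,4,5,6,7,8,9}; box has {1,2,4,5,6,7,8,9} → only 3 remains.
r8c7 = 2: row 8 has {1,3,4,5,6,7,8,9}; col 7 has {3,4,5,6,7,8,9}; box has {3,4,5,6,7,8,9} → only 2 remains.
r9c1 = 5: row 9 has {1,2,3,4,6,8,9}; col 1 has {1,7,9}; box has {1,3,4,6,8,9} → only 5 remains.
r9c2 = 7: row 9 has {1,2,3,4,5,6,8,9}; col 2 has {2,3,4,6,8,9}; box has {1,3,4,5,6,8,9} → only 7 remains.
r1c1 = 6: row 1 has {1,2,3,4,5,7,8,9}; col 1 has {1,5,7,9}; box has {2,4,7,9} → only 6 remains.
r2c1 = 8: row 2 has {2,3,6,7,9}; col 1 has {1,5,6,7,9}; box has {2,4,6,7,9} → only 8 remains.
r2c4 = 4: row 2 has {2,3,6,7,8,9}; col 4 has {1,2,3,5,6,7,8,9}; box has {2,3,5,6,7,8,9} → only 4 remains.
r2c6 = 1: row 2 has {2,3,4,6,7,8,9}; col 6 has {2,3,4,5,6,7,8,9}; box has {2,3,4,5,6,7,8,9} → only 1 remains.
r3c1 = 3: row 3 has {2,4,5,6,7,8,9}; col 1 has {1,5,6,7,8,9}; box has {2,4,6,7,8,9} → only 3 remains.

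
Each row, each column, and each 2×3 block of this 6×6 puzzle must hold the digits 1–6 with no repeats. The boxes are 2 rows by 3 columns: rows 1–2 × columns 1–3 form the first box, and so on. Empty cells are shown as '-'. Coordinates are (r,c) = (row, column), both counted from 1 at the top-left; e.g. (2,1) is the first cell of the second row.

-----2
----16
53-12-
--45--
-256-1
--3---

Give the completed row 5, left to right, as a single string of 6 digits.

425631

(2,3) = 2: row 2 has {1,6}; col 3 has {3,4,5}; box has {} → only 2 remains.
(3,3) = 6: row 3 has {1,2,3,5}; col 3 has {2,3,4,5}; box has {3,4,5} → only 6 remains.
(3,6) = 4: row 3 has {1,2,3,5,6}; col 6 has {1,2,6}; box has {1,2,5} → only 4 remains.
(4,2) = 1: row 4 has {4,5}; col 2 has {2,3}; box has {3,4,5,6} → only 1 remains.
(4,6) = 3: row 4 has {1,4,5}; col 6 has {1,2,4,6}; box has {1,2,4,5} → only 3 remains.
(5,1) = 4: row 5 has {1,2,5,6}; col 1 has {5}; box has {2,3,5} → only 4 remains.
(5,5) = 3: row 5 has {1,2,4,5,6}; col 5 has {1,2}; box has {1,6} → only 3 remains.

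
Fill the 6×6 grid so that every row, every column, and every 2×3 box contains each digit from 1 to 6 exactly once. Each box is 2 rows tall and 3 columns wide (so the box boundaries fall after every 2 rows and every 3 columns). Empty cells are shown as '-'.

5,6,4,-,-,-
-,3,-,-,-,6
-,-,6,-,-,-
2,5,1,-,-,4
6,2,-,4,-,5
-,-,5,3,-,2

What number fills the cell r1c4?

r2c1 = 1: row 2 has {3,6}; col 1 has {2,5,6}; box has {3,4,5,6} → only 1 remains.
r2c3 = 2: row 2 has {1,3,6}; col 3 has {1,4,5,6}; box has {1,3,4,5,6} → only 2 remains.
r2c4 = 5: row 2 has {1,2,3,6}; col 4 has {3,4}; box has {6} → only 5 remains.
r2c5 = 4: row 2 has {1,2,3,5,6}; col 5 has {}; box has {5,6} → only 4 remains.
r3c2 = 4: row 3 has {6}; col 2 has {2,3,5,6}; box has {1,2,5,6} → only 4 remains.
r4c4 = 6: row 4 has {1,2,4,5}; col 4 has {3,4,5}; box has {4} → only 6 remains.
r4c5 = 3: row 4 has {1,2,4,5,6}; col 5 has {4}; box has {4,6} → only 3 remains.
r5c3 = 3: row 5 has {2,4,5,6}; col 3 has {1,2,4,5,6}; box has {2,5,6} → only 3 remains.
r5c5 = 1: row 5 has {2,3,4,5,6}; col 5 has {3,4}; box has {2,3,4,5} → only 1 remains.
r6c1 = 4: row 6 has {2,3,5}; col 1 has {1,2,5,6}; box has {2,3,5,6} → only 4 remains.
r6c2 = 1: row 6 has {2,3,4,5}; col 2 has {2,3,4,5,6}; box has {2,3,4,5,6} → only 1 remains.
r6c5 = 6: row 6 has {1,2,3,4,5}; col 5 has {1,3,4}; box has {1,2,3,4,5} → only 6 remains.
r1c5 = 2: row 1 has {4,5,6}; col 5 has {1,3,4,6}; box has {4,5,6} → only 2 remains.
r3c1 = 3: row 3 has {4,6}; col 1 has {1,2,4,5,6}; box has {1,2,4,5,6} → only 3 remains.
r3c5 = 5: row 3 has {3,4,6}; col 5 has {1,2,3,4,6}; box has {3,4,6} → only 5 remains.
r3c6 = 1: row 3 has {3,4,5,6}; col 6 has {2,4,5,6}; box has {3,4,5,6} → only 1 remains.
r1c4 = 1: row 1 has {2,4,5,6}; col 4 has {3,4,5,6}; box has {2,4,5,6} → only 1 remains.

1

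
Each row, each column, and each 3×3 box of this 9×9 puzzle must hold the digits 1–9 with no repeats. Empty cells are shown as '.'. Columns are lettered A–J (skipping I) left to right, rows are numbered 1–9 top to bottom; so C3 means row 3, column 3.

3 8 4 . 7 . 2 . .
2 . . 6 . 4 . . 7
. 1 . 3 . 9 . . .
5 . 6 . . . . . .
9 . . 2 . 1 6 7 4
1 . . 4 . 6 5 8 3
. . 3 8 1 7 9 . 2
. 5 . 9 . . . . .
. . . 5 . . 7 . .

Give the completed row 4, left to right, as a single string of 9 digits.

D1 = 1 (sole candidate).
F1 = 5 (sole candidate).
B2 = 9 (sole candidate).
C2 = 5 (sole candidate).
E2 = 8 (sole candidate).
C3 = 7 (sole candidate).
E3 = 2 (sole candidate).
D4 = 7: row 4 has {5,6}; col 4 has {1,2,3,4,5,6,8,9}; box has {1,2,4,6} → only 7 remains.
G4 = 1: row 4 has {5,6,7}; col 7 has {2,5,6,7,9}; box has {3,4,5,6,7,8} → only 1 remains.
J4 = 9: row 4 has {1,5,6,7}; col 9 has {2,3,4,7}; box has {1,3,4,5,6,7,8} → only 9 remains.
B5 = 3 (sole candidate).
C5 = 8 (sole candidate).
E5 = 5 (sole candidate).
C6 = 2 (sole candidate).
E6 = 9 (sole candidate).
C8 = 1 (sole candidate).
C9 = 9 (sole candidate).
J1 = 6 (sole candidate).
G2 = 3 (sole candidate).
H2 = 1 (sole candidate).
A3 = 6 (sole candidate).
B4 = 4: row 4 has {1,5,6,7,9}; col 2 has {1,3,5,8,9}; box has {1,2,3,5,6,8,9} → only 4 remains.
E4 = 3: row 4 has {1,4,5,6,7,9}; col 5 has {1,2,5,7,8,9}; box has {1,2,4,5,6,7,9} → only 3 remains.
F4 = 8: row 4 has {1,3,4,5,6,7,9}; col 6 has {1,4,5,6,7,9}; box has {1,2,3,4,5,6,7,9} → only 8 remains.
H4 = 2: row 4 has {1,3,4,5,6,7,8,9}; col 8 has {1,7,8}; box has {1,3,4,5,6,7,8,9} → only 2 remains.

546738129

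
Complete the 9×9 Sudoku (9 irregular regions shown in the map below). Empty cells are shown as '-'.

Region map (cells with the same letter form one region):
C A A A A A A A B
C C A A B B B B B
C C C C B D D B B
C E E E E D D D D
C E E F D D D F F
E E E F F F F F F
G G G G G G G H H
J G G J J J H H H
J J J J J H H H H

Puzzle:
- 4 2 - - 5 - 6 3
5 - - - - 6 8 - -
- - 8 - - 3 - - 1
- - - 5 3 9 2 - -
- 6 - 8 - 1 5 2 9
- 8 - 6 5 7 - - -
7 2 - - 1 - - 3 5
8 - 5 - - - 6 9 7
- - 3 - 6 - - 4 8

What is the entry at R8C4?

1

R2C8 = 7: row 2 has {5,6,8}; col 8 has {2,3,4,6,9}; region has {1,3,6,8} → only 7 remains.
R3C8 = 5: row 3 has {1,3,8}; col 8 has {2,3,4,6,7,9}; region has {1,3,6,7,8} → only 5 remains.
R4C8 = 8: row 4 has {2,3,5,9}; col 8 has {2,3,4,5,6,7,9}; region has {1,2,3,5,9} → only 8 remains.
R6C8 = 1: row 6 has {5,6,7,8}; col 8 has {2,3,4,5,6,7,8,9}; region has {2,5,6,7,8,9} → only 1 remains.
R6C9 = 4: row 6 has {1,5,6,7,8}; col 9 has {1,3,5,7,8,9}; region has {1,2,5,6,7,8,9} → only 4 remains.
R8C2 = 3: row 8 has {5,6,7,8,9}; col 2 has {2,4,6,8}; region has {1,2,5,7} → only 3 remains.
R9C6 = 2: row 9 has {3,4,6,8}; col 6 has {1,3,5,6,7,9}; region has {3,4,5,6,7,8,9} → only 2 remains.
R9C7 = 1: row 9 has {2,3,4,6,8}; col 7 has {2,5,6,8}; region has {2,3,4,5,6,7,8,9} → only 1 remains.
R2C9 = 2: row 2 has {5,6,7,8}; col 9 has {1,3,4,5,7,8,9}; region has {1,3,5,6,7,8} → only 2 remains.
R4C9 = 6: row 4 has {2,3,5,8,9}; col 9 has {1,2,3,4,5,7,8,9}; region has {1,2,3,5,8,9} → only 6 remains.
R6C3 = 9: row 6 has {1,4,5,6,7,8}; col 3 has {2,3,5,8}; region has {3,5,6,8} → only 9 remains.
R6C7 = 3: row 6 has {1,4,5,6,7,8,9}; col 7 has {1,2,5,6,8}; region has {1,2,4,5,6,7,8,9} → only 3 remains.
R8C6 = 4: row 8 has {3,5,6,7,8,9}; col 6 has {1,2,3,5,6,7,9}; region has {3,6,8} → only 4 remains.
R9C1 = 9: row 9 has {1,2,3,4,6,8}; col 1 has {5,7,8}; region has {3,4,6,8} → only 9 remains.
R9C4 = 7: row 9 has {1,2,3,4,6,8,9}; col 4 has {5,6,8}; region has {3,4,6,8,9} → only 7 remains.
R1C1 = 1: row 1 has {2,3,4,5,6}; col 1 has {5,7,8,9}; region has {5,8} → only 1 remains.
R1C4 = 9: row 1 has {1,2,3,4,5,6}; col 4 has {5,6,7,8}; region has {2,4,5,6} → only 9 remains.
R1C7 = 7: row 1 has {1,2,3,4,5,6,9}; col 7 has {1,2,3,5,6,8}; region has {2,4,5,6,9} → only 7 remains.
R2C2 = 9: row 2 has {2,5,6,7,8}; col 2 has {2,3,4,6,8}; region has {1,5,8} → only 9 remains.
R2C3 = 1: row 2 has {2,5,6,7,8,9}; col 3 has {2,3,5,8,9}; region has {2,4,5,6,7,9} → only 1 remains.
R2C4 = 3: row 2 has {1,2,5,6,7,8,9}; col 4 has {5,6,7,8,9}; region has {1,2,4,5,6,7,9} → only 3 remains.
R2C5 = 4: row 2 has {1,2,3,5,6,7,8,9}; col 5 has {1,3,5,6}; region has {1,2,3,5,6,7,8} → only 4 remains.
R3C2 = 7: row 3 has {1,3,5,8}; col 2 has {2,3,4,6,8,9}; region has {1,5,8,9} → only 7 remains.
R3C5 = 9: row 3 has {1,3,5,7,8}; col 5 has {1,3,4,5,6}; region has {1,2,3,4,5,6,7,8} → only 9 remains.
R3C7 = 4: row 3 has {1,3,5,7,8,9}; col 7 has {1,2,3,5,6,7,8}; region has {1,2,3,5,6,8,9} → only 4 remains.
R4C1 = 4: row 4 has {2,3,5,6,8,9}; col 1 has {1,5,7,8,9}; region has {1,5,7,8,9} → only 4 remains.
R4C2 = 1: row 4 has {2,3,4,5,6,8,9}; col 2 has {2,3,4,6,7,8,9}; region has {3,5,6,8,9} → only 1 remains.
R4C3 = 7: row 4 has {1,2,3,4,5,6,8,9}; col 3 has {1,2,3,5,8,9}; region has {1,3,5,6,8,9} → only 7 remains.
R5C1 = 3: row 5 has {1,2,5,6,8,9}; col 1 has {1,4,5,7,8,9}; region has {1,4,5,7,8,9} → only 3 remains.
R5C3 = 4: row 5 has {1,2,3,5,6,8,9}; col 3 has {1,2,3,5,7,8,9}; region has {1,3,5,6,7,8,9} → only 4 remains.
R5C5 = 7: row 5 has {1,2,3,4,5,6,8,9}; col 5 has {1,3,4,5,6,9}; region has {1,2,3,4,5,6,8,9} → only 7 remains.
R6C1 = 2: row 6 has {1,3,4,5,6,7,8,9}; col 1 has {1,3,4,5,7,8,9}; region has {1,3,4,5,6,7,8,9} → only 2 remains.
R7C3 = 6: row 7 has {1,2,3,5,7}; col 3 has {1,2,3,4,5,7,8,9}; region has {1,2,3,5,7} → only 6 remains.
R7C4 = 4: row 7 has {1,2,3,5,6,7}; col 4 has {3,5,6,7,8,9}; region has {1,2,3,5,6,7} → only 4 remains.
R7C6 = 8: row 7 has {1,2,3,4,5,6,7}; col 6 has {1,2,3,4,5,6,7,9}; region has {1,2,3,4,5,6,7} → only 8 remains.
R7C7 = 9: row 7 has {1,2,3,4,5,6,7,8}; col 7 has {1,2,3,4,5,6,7,8}; region has {1,2,3,4,5,6,7,8} → only 9 remains.
R8C5 = 2: row 8 has {3,4,5,6,7,8,9}; col 5 has {1,3,4,5,6,7,9}; region has {3,4,6,7,8,9} → only 2 remains.
R9C2 = 5: row 9 has {1,2,3,4,6,7,8,9}; col 2 has {1,2,3,4,6,7,8,9}; region has {2,3,4,6,7,8,9} → only 5 remains.
R1C5 = 8: row 1 has {1,2,3,4,5,6,7,9}; col 5 has {1,2,3,4,5,6,7,9}; region has {1,2,3,4,5,6,7,9} → only 8 remains.
R3C1 = 6: row 3 has {1,3,4,5,7,8,9}; col 1 has {1,2,3,4,5,7,8,9}; region has {1,3,4,5,7,8,9} → only 6 remains.
R3C4 = 2: row 3 has {1,3,4,5,6,7,8,9}; col 4 has {3,4,5,6,7,8,9}; region has {1,3,4,5,6,7,8,9} → only 2 remains.
R8C4 = 1: row 8 has {2,3,4,5,6,7,8,9}; col 4 has {2,3,4,5,6,7,8,9}; region has {2,3,4,5,6,7,8,9} → only 1 remains.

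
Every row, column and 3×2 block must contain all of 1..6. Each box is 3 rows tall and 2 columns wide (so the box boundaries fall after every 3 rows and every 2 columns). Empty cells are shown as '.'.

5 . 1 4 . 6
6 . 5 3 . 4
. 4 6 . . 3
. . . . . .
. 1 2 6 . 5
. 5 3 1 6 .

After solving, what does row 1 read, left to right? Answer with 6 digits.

R1C5 = 2: row 1 has {1,4,5,6}; col 5 has {6}; box has {3,4,6} → only 2 remains.
R2C2 = 2: row 2 has {3,4,5,6}; col 2 has {1,4,5}; box has {4,5,6} → only 2 remains.
R2C5 = 1: row 2 has {2,3,4,5,6}; col 5 has {2,6}; box has {2,3,4,6} → only 1 remains.
R3C1 = 1: row 3 has {3,4,6}; col 1 has {5,6}; box has {2,4,5,6} → only 1 remains.
R3C4 = 2: row 3 has {1,3,4,6}; col 4 has {1,3,4,6}; box has {1,3,4,5,6} → only 2 remains.
R3C5 = 5: row 3 has {1,2,3,4,6}; col 5 has {1,2,6}; box has {1,2,3,4,6} → only 5 remains.
R4C3 = 4: row 4 has {}; col 3 has {1,2,3,5,6}; box has {1,2,3,6} → only 4 remains.
R4C4 = 5: row 4 has {4}; col 4 has {1,2,3,4,6}; box has {1,2,3,4,6} → only 5 remains.
R4C5 = 3: row 4 has {4,5}; col 5 has {1,2,5,6}; box has {5,6} → only 3 remains.
R5C5 = 4: row 5 has {1,2,5,6}; col 5 has {1,2,3,5,6}; box has {3,5,6} → only 4 remains.
R6C6 = 2: row 6 has {1,3,5,6}; col 6 has {3,4,5,6}; box has {3,4,5,6} → only 2 remains.
R1C2 = 3: row 1 has {1,2,4,5,6}; col 2 has {1,2,4,5}; box has {1,2,4,5,6} → only 3 remains.

531426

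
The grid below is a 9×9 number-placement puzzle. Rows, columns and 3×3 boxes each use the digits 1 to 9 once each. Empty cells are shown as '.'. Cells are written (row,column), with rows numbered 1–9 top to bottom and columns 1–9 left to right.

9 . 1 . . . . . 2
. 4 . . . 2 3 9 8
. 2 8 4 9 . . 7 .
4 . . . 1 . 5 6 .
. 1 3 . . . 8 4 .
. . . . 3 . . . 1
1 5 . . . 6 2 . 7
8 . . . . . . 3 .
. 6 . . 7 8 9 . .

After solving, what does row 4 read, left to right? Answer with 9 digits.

487219563

(1,8) = 5: row 1 has {1,2,9}; col 8 has {3,4,6,7,9}; box has {2,3,7,8,9} → only 5 remains.
(3,9) = 6: row 3 has {2,4,7,8,9}; col 9 has {1,2,7,8}; box has {2,3,5,7,8,9} → only 6 remains.
(5,9) = 9: row 5 has {1,3,4,8}; col 9 has {1,2,6,7,8}; box has {1,4,5,6,8} → only 9 remains.
(6,7) = 7: row 6 has {1,3}; col 7 has {2,3,5,8,9}; box has {1,4,5,6,8,9} → only 7 remains.
(6,8) = 2: row 6 has {1,3,7}; col 8 has {3,4,5,6,7,9}; box has {1,4,5,6,7,8,9} → only 2 remains.
(7,5) = 4: row 7 has {1,2,5,6,7}; col 5 has {1,3,7,9}; box has {6,7,8} → only 4 remains.
(7,8) = 8: row 7 has {1,2,4,5,6,7}; col 8 has {2,3,4,5,6,7,9}; box has {2,3,7,9} → only 8 remains.
(9,8) = 1: row 9 has {6,7,8,9}; col 8 has {2,3,4,5,6,7,8,9}; box has {2,3,7,8,9} → only 1 remains.
(1,7) = 4: row 1 has {1,2,5,9}; col 7 has {2,3,5,7,8,9}; box has {2,3,5,6,7,8,9} → only 4 remains.
(3,7) = 1: row 3 has {2,4,6,7,8,9}; col 7 has {2,3,4,5,7,8,9}; box has {2,3,4,5,6,7,8,9} → only 1 remains.
(4,9) = 3: row 4 has {1,4,5,6}; col 9 has {1,2,6,7,8,9}; box has {1,2,4,5,6,7,8,9} → only 3 remains.
(7,3) = 9: row 7 has {1,2,4,5,6,7,8}; col 3 has {1,3,8}; box has {1,5,6,8} → only 9 remains.
(7,4) = 3: row 7 has {1,2,4,5,6,7,8,9}; col 4 has {4}; box has {4,6,7,8} → only 3 remains.
(8,2) = 7: row 8 has {3,8}; col 2 has {1,2,4,5,6}; box has {1,5,6,8,9} → only 7 remains.
(8,7) = 6: row 8 has {3,7,8}; col 7 has {1,2,3,4,5,7,8,9}; box has {1,2,3,7,8,9} → only 6 remains.
(1,2) = 3: row 1 has {1,2,4,5,9}; col 2 has {1,2,4,5,6,7}; box has {1,2,4,8,9} → only 3 remains.
(1,6) = 7: row 1 has {1,2,3,4,5,9}; col 6 has {2,6,8}; box has {2,4,9} → only 7 remains.
(3,1) = 5: row 3 has {1,2,4,6,7,8,9}; col 1 has {1,4,8,9}; box has {1,2,3,4,8,9} → only 5 remains.
(3,6) = 3: row 3 has {1,2,4,5,6,7,8,9}; col 6 has {2,6,7,8}; box has {2,4,7,9} → only 3 remains.
(4,6) = 9: row 4 has {1,3,4,5,6}; col 6 has {2,3,6,7,8}; box has {1,3} → only 9 remains.
(5,6) = 5: row 5 has {1,3,4,8,9}; col 6 has {2,3,6,7,8,9}; box has {1,3,9} → only 5 remains.
(6,1) = 6: row 6 has {1,2,3,7}; col 1 has {1,4,5,8,9}; box has {1,3,4} → only 6 remains.
(6,3) = 5: row 6 has {1,2,3,6,7}; col 3 has {1,3,8,9}; box has {1,3,4,6} → only 5 remains.
(6,4) = 8: row 6 has {1,2,3,5,6,7}; col 4 has {3,4}; box has {1,3,5,9} → only 8 remains.
(6,6) = 4: row 6 has {1,2,3,5,6,7,8}; col 6 has {2,3,5,6,7,8,9}; box has {1,3,5,8,9} → only 4 remains.
(8,6) = 1: row 8 has {3,6,7,8}; col 6 has {2,3,4,5,6,7,8,9}; box has {3,4,6,7,8} → only 1 remains.
(1,4) = 6: row 1 has {1,2,3,4,5,7,9}; col 4 has {3,4,8}; box has {2,3,4,7,9} → only 6 remains.
(1,5) = 8: row 1 has {1,2,3,4,5,6,7,9}; col 5 has {1,3,4,7,9}; box has {2,3,4,6,7,9} → only 8 remains.
(2,1) = 7: row 2 has {2,3,4,8,9}; col 1 has {1,4,5,6,8,9}; box has {1,2,3,4,5,8,9} → only 7 remains.
(2,3) = 6: row 2 has {2,3,4,7,8,9}; col 3 has {1,3,5,8,9}; box has {1,2,3,4,5,7,8,9} → only 6 remains.
(2,5) = 5: row 2 has {2,3,4,6,7,8,9}; col 5 has {1,3,4,7,8,9}; box has {2,3,4,6,7,8,9} → only 5 remains.
(4,2) = 8: row 4 has {1,3,4,5,6,9}; col 2 has {1,2,3,4,5,6,7}; box has {1,3,4,5,6} → only 8 remains.
(5,1) = 2: row 5 has {1,3,4,5,8,9}; col 1 has {1,4,5,6,7,8,9}; box has {1,3,4,5,6,8} → only 2 remains.
(5,4) = 7: row 5 has {1,2,3,4,5,8,9}; col 4 has {3,4,6,8}; box has {1,3,4,5,8,9} → only 7 remains.
(5,5) = 6: row 5 has {1,2,3,4,5,7,8,9}; col 5 has {1,3,4,5,7,8,9}; box has {1,3,4,5,7,8,9} → only 6 remains.
(6,2) = 9: row 6 has {1,2,3,4,5,6,7,8}; col 2 has {1,2,3,4,5,6,7,8}; box has {1,2,3,4,5,6,8} → only 9 remains.
(8,5) = 2: row 8 has {1,3,6,7,8}; col 5 has {1,3,4,5,6,7,8,9}; box has {1,3,4,6,7,8} → only 2 remains.
(9,1) = 3: row 9 has {1,6,7,8,9}; col 1 has {1,2,4,5,6,7,8,9}; box has {1,5,6,7,8,9} → only 3 remains.
(9,4) = 5: row 9 has {1,3,6,7,8,9}; col 4 has {3,4,6,7,8}; box has {1,2,3,4,6,7,8} → only 5 remains.
(9,9) = 4: row 9 has {1,3,5,6,7,8,9}; col 9 has {1,2,3,6,7,8,9}; box has {1,2,3,6,7,8,9} → only 4 remains.
(2,4) = 1: row 2 has {2,3,4,5,6,7,8,9}; col 4 has {3,4,5,6,7,8}; box has {2,3,4,5,6,7,8,9} → only 1 remains.
(4,3) = 7: row 4 has {1,3,4,5,6,8,9}; col 3 has {1,3,5,6,8,9}; box has {1,2,3,4,5,6,8,9} → only 7 remains.
(4,4) = 2: row 4 has {1,3,4,5,6,7,8,9}; col 4 has {1,3,4,5,6,7,8}; box has {1,3,4,5,6,7,8,9} → only 2 remains.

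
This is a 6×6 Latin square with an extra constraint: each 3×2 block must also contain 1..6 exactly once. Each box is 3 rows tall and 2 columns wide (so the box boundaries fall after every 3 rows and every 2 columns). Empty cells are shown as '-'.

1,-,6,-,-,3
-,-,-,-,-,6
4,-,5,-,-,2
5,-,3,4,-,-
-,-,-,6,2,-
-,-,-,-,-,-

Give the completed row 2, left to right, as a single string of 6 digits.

234156

row 1, column 4 = 2 (sole candidate).
row 3, column 5 = 1 (sole candidate).
row 4, column 5 = 6 (sole candidate).
row 4, column 6 = 1 (sole candidate).
row 5, column 1 = 3 (sole candidate).
row 5, column 3 = 1 (sole candidate).
row 6, column 3 = 2 (sole candidate).
row 6, column 4 = 5 (sole candidate).
row 6, column 6 = 4 (sole candidate).
row 1, column 2 = 5 (sole candidate).
row 1, column 5 = 4 (sole candidate).
row 2, column 1 = 2: row 2 has {6}; col 1 has {1,3,4,5}; box has {1,4,5} → only 2 remains.
row 2, column 2 = 3: row 2 has {2,6}; col 2 has {5}; box has {1,2,4,5} → only 3 remains.
row 2, column 3 = 4: row 2 has {2,3,6}; col 3 has {1,2,3,5,6}; box has {2,5,6} → only 4 remains.
row 2, column 4 = 1: row 2 has {2,3,4,6}; col 4 has {2,4,5,6}; box has {2,4,5,6} → only 1 remains.
row 2, column 5 = 5: row 2 has {1,2,3,4,6}; col 5 has {1,2,4,6}; box has {1,2,3,4,6} → only 5 remains.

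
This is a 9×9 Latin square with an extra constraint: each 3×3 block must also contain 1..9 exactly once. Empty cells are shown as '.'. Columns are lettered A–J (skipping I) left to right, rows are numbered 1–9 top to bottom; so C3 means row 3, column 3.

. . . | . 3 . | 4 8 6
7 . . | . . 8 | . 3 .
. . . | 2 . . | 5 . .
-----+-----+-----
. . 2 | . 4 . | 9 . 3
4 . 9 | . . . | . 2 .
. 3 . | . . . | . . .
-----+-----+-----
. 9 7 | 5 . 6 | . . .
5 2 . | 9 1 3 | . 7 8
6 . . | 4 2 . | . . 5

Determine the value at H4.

E7 = 8: row 7 has {5,6,7,9}; col 5 has {1,2,3,4}; box has {1,2,3,4,5,6,9} → only 8 remains.
C8 = 4: row 8 has {1,2,3,5,7,8,9}; col 3 has {2,7,9}; box has {2,5,6,7,9} → only 4 remains.
G8 = 6: row 8 has {1,2,3,4,5,7,8,9}; col 7 has {4,5,9}; box has {5,7,8} → only 6 remains.
F9 = 7: row 9 has {2,4,5,6}; col 6 has {3,6,8}; box has {1,2,3,4,5,6,8,9} → only 7 remains.
A1 = 2: in row 1, 2 can only go here (every other open cell in that row sees a 2).
D1 = 7: in row 1, 7 can only go here (every other open cell in that row sees a 7).
F1 = 9: in row 1, 9 can only go here (every other open cell in that row sees a 9).
E3 = 6: row 3 has {2,5}; col 5 has {1,2,3,4,8}; box has {2,3,7,8,9} → only 6 remains.
D2 = 1: row 2 has {3,7,8}; col 4 has {2,4,5,7,9}; box has {2,3,6,7,8,9} → only 1 remains.
E2 = 5: row 2 has {1,3,7,8}; col 5 has {1,2,3,4,6,8}; box has {1,2,3,6,7,8,9} → only 5 remains.
G2 = 2: row 2 has {1,3,5,7,8}; col 7 has {4,5,6,9}; box has {3,4,5,6,8} → only 2 remains.
J2 = 9: row 2 has {1,2,3,5,7,8}; col 9 has {3,5,6,8}; box has {2,3,4,5,6,8} → only 9 remains.
F3 = 4: row 3 has {2,5,6}; col 6 has {3,6,7,8,9}; box has {1,2,3,5,6,7,8,9} → only 4 remains.
H3 = 1: row 3 has {2,4,5,6}; col 8 has {2,3,7,8}; box has {2,3,4,5,6,8,9} → only 1 remains.
J3 = 7: row 3 has {1,2,4,5,6}; col 9 has {3,5,6,8,9}; box has {1,2,3,4,5,6,8,9} → only 7 remains.
E5 = 7: row 5 has {2,4,9}; col 5 has {1,2,3,4,5,6,8}; box has {4} → only 7 remains.
J5 = 1: row 5 has {2,4,7,9}; col 9 has {3,5,6,7,8,9}; box has {2,3,9} → only 1 remains.
E6 = 9: row 6 has {3}; col 5 has {1,2,3,4,5,6,7,8}; box has {4,7} → only 9 remains.
J6 = 4: row 6 has {3,9}; col 9 has {1,3,5,6,7,8,9}; box has {1,2,3,9} → only 4 remains.
H7 = 4: row 7 has {5,6,7,8,9}; col 8 has {1,2,3,7,8}; box has {5,6,7,8} → only 4 remains.
J7 = 2: row 7 has {4,5,6,7,8,9}; col 9 has {1,3,4,5,6,7,8,9}; box has {4,5,6,7,8} → only 2 remains.
H9 = 9: row 9 has {2,4,5,6,7}; col 8 has {1,2,3,4,7,8}; box has {2,4,5,6,7,8} → only 9 remains.
C2 = 6: row 2 has {1,2,3,5,7,8,9}; col 3 has {2,4,7,9}; box has {2,7} → only 6 remains.
B3 = 8: row 3 has {1,2,4,5,6,7}; col 2 has {2,3,9}; box has {2,6,7} → only 8 remains.
C3 = 3: row 3 has {1,2,4,5,6,7,8}; col 3 has {2,4,6,7,9}; box has {2,6,7,8} → only 3 remains.
F5 = 5: row 5 has {1,2,4,7,9}; col 6 has {3,4,6,7,8,9}; box has {4,7,9} → only 5 remains.
G5 = 8: row 5 has {1,2,4,5,7,9}; col 7 has {2,4,5,6,9}; box has {1,2,3,4,9} → only 8 remains.
G6 = 7: row 6 has {3,4,9}; col 7 has {2,4,5,6,8,9}; box has {1,2,3,4,8,9} → only 7 remains.
B9 = 1: row 9 has {2,4,5,6,7,9}; col 2 has {2,3,8,9}; box has {2,4,5,6,7,9} → only 1 remains.
C9 = 8: row 9 has {1,2,4,5,6,7,9}; col 3 has {2,3,4,6,7,9}; box has {1,2,4,5,6,7,9} → only 8 remains.
G9 = 3: row 9 has {1,2,4,5,6,7,8,9}; col 7 has {2,4,5,6,7,8,9}; box has {2,4,5,6,7,8,9} → only 3 remains.
B1 = 5: row 1 has {2,3,4,6,7,8,9}; col 2 has {1,2,3,8,9}; box has {2,3,6,7,8} → only 5 remains.
C1 = 1: row 1 has {2,3,4,5,6,7,8,9}; col 3 has {2,3,4,6,7,8,9}; box has {2,3,5,6,7,8} → only 1 remains.
B2 = 4: row 2 has {1,2,3,5,6,7,8,9}; col 2 has {1,2,3,5,8,9}; box has {1,2,3,5,6,7,8} → only 4 remains.
A3 = 9: row 3 has {1,2,3,4,5,6,7,8}; col 1 has {2,4,5,6,7}; box has {1,2,3,4,5,6,7,8} → only 9 remains.
F4 = 1: row 4 has {2,3,4,9}; col 6 has {3,4,5,6,7,8,9}; box has {4,5,7,9} → only 1 remains.
B5 = 6: row 5 has {1,2,4,5,7,8,9}; col 2 has {1,2,3,4,5,8,9}; box has {2,3,4,9} → only 6 remains.
D5 = 3: row 5 has {1,2,4,5,6,7,8,9}; col 4 has {1,2,4,5,7,9}; box has {1,4,5,7,9} → only 3 remains.
C6 = 5: row 6 has {3,4,7,9}; col 3 has {1,2,3,4,6,7,8,9}; box has {2,3,4,6,9} → only 5 remains.
F6 = 2: row 6 has {3,4,5,7,9}; col 6 has {1,3,4,5,6,7,8,9}; box has {1,3,4,5,7,9} → only 2 remains.
H6 = 6: row 6 has {2,3,4,5,7,9}; col 8 has {1,2,3,4,7,8,9}; box has {1,2,3,4,7,8,9} → only 6 remains.
A7 = 3: row 7 has {2,4,5,6,7,8,9}; col 1 has {2,4,5,6,7,9}; box has {1,2,4,5,6,7,8,9} → only 3 remains.
G7 = 1: row 7 has {2,3,4,5,6,7,8,9}; col 7 has {2,3,4,5,6,7,8,9}; box has {2,3,4,5,6,7,8,9} → only 1 remains.
A4 = 8: row 4 has {1,2,3,4,9}; col 1 has {2,3,4,5,6,7,9}; box has {2,3,4,5,6,9} → only 8 remains.
B4 = 7: row 4 has {1,2,3,4,8,9}; col 2 has {1,2,3,4,5,6,8,9}; box has {2,3,4,5,6,8,9} → only 7 remains.
D4 = 6: row 4 has {1,2,3,4,7,8,9}; col 4 has {1,2,3,4,5,7,9}; box has {1,2,3,4,5,7,9} → only 6 remains.
H4 = 5: row 4 has {1,2,3,4,6,7,8,9}; col 8 has {1,2,3,4,6,7,8,9}; box has {1,2,3,4,6,7,8,9} → only 5 remains.

5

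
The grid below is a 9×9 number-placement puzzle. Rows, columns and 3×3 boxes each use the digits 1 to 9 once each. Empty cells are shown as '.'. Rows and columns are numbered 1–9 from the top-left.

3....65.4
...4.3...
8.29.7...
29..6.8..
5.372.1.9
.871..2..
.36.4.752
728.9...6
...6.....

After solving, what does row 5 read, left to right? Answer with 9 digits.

row 7, column 4 = 8 (sole candidate).
row 7, column 6 = 1 (sole candidate).
row 8, column 6 = 5 (sole candidate).
row 9, column 6 = 2 (sole candidate).
row 1, column 4 = 2 (sole candidate).
row 4, column 6 = 4 (sole candidate).
row 5, column 6 = 8: row 5 has {1,2,3,5,7,9}; col 6 has {1,2,3,4,5,6,7}; box has {1,2,4,6,7} → only 8 remains.
row 6, column 6 = 9 (sole candidate).
row 7, column 1 = 9 (sole candidate).
row 8, column 4 = 3 (sole candidate).
row 8, column 7 = 4 (sole candidate).
row 8, column 8 = 1 (sole candidate).
row 9, column 5 = 7 (sole candidate).
row 4, column 3 = 1 (sole candidate).
row 4, column 4 = 5 (sole candidate).
row 6, column 5 = 3 (sole candidate).
row 6, column 9 = 5 (sole candidate).
row 1, column 3 = 9 (sole candidate).
row 2, column 3 = 5 (sole candidate).
row 9, column 3 = 4 (sole candidate).
row 9, column 1 = 1 (sole candidate).
row 9, column 2 = 5 (sole candidate).
row 2, column 1 = 6 (sole candidate).
row 2, column 7 = 9 (sole candidate).
row 6, column 1 = 4 (sole candidate).
row 6, column 8 = 6 (sole candidate).
row 9, column 7 = 3 (sole candidate).
row 9, column 9 = 8 (sole candidate).
row 3, column 7 = 6 (sole candidate).
row 3, column 8 = 3 (sole candidate).
row 3, column 9 = 1 (sole candidate).
row 4, column 8 = 7 (sole candidate).
row 4, column 9 = 3 (sole candidate).
row 5, column 2 = 6: row 5 has {1,2,3,5,7,8,9}; col 2 has {2,3,5,8,9}; box has {1,2,3,4,5,7,8,9} → only 6 remains.
row 5, column 8 = 4: row 5 has {1,2,3,5,6,7,8,9}; col 8 has {1,3,5,6,7}; box has {1,2,3,5,6,7,8,9} → only 4 remains.

563728149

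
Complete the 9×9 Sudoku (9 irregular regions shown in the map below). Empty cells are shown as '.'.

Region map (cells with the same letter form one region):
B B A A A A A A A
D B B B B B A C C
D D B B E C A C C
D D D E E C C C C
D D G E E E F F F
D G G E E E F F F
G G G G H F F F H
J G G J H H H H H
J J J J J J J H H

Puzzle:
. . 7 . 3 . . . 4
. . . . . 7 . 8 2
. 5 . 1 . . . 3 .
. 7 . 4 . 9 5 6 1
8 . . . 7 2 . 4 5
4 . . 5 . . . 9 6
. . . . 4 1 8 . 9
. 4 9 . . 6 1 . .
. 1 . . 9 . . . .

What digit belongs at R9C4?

R3C6 = 4 (sole candidate).
R3C9 = 7 (sole candidate).
R4C5 = 8 (sole candidate).
R5C7 = 3 (sole candidate).
R6C5 = 1 (sole candidate).
R6C6 = 3 (sole candidate).
R3C5 = 6 (sole candidate).
R5C4 = 9 (sole candidate).
R2C5 = 5 (sole candidate).
R5C2 = 6 (sole candidate).
R5C3 = 1 (sole candidate).
R8C5 = 2 (sole candidate).
R1C8 = 1 (hidden single in row 1).
R1C6 = 5 (hidden single in row 1).
R9C6 = 8 (sole candidate).
R9C9 = 3 (sole candidate).
R8C9 = 8 (sole candidate).
R2C1 = 1 (hidden single in row 2).
R2C3 = 4 (hidden single in row 2).
R3C3 = 8 (hidden single in row 3).
R6C3 = 2 (sole candidate).
R6C7 = 7 (sole candidate).
R7C2 = 3 (sole candidate).
R7C8 = 2 (sole candidate).
R2C2 = 9 (sole candidate).
R2C7 = 6 (sole candidate).
R4C3 = 3 (sole candidate).
R6C2 = 8 (sole candidate).
R1C2 = 2 (sole candidate).
R1C4 = 8 (sole candidate).
R1C7 = 9 (sole candidate).
R2C4 = 3 (sole candidate).
R3C7 = 2 (sole candidate).
R4C1 = 2 (sole candidate).
R8C4 = 7 (sole candidate).
R8C8 = 5 (sole candidate).
R9C7 = 4 (sole candidate).
R9C8 = 7 (sole candidate).
R1C1 = 6 (sole candidate).
R3C1 = 9 (sole candidate).
R7C4 = 6 (sole candidate).
R8C1 = 3 (sole candidate).
R9C1 = 5 (sole candidate).
R9C3 = 6 (sole candidate).
R9C4 = 2: row 9 has {1,3,4,5,6,7,8,9}; col 4 has {1,3,4,5,6,7,8,9}; region has {1,3,4,5,6,7,8,9} → only 2 remains.

2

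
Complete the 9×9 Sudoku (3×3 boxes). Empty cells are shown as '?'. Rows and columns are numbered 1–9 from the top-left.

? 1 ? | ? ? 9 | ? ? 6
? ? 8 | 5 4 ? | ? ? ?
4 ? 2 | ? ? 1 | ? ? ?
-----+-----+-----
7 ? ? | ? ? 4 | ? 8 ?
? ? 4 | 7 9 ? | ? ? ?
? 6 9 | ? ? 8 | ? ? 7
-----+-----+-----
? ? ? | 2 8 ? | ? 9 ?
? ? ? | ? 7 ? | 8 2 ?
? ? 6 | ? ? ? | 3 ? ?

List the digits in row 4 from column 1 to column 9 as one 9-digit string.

row 9, column 6 = 5 (sole candidate).
row 9, column 5 = 1 (sole candidate).
row 9, column 9 = 4 (sole candidate).
row 9, column 4 = 9 (sole candidate).
row 9, column 8 = 7 (sole candidate).
row 1, column 4 = 8 (hidden single in row 1).
row 3, column 9 = 8 (hidden single in row 3).
row 7, column 2 = 4 (hidden single in row 7).
row 7, column 3 = 7 (hidden single in row 7).
row 1, column 7 = 7 (hidden single in row 1).
row 1, column 5 = 2 (hidden single in row 1).
row 1, column 8 = 4 (hidden single in row 1).
row 3, column 2 = 7 (hidden single in row 3).
row 2, column 6 = 7 (hidden single in row 2).
row 2, column 1 = 6 (hidden single in row 2).
row 3, column 7 = 9 (hidden single in row 3).
row 2, column 2 = 9 (hidden single in row 2).
row 3, column 8 = 5 (hidden single in row 3).
row 4, column 9 = 9: in row 4, 9 can only go here (every other open cell in that row sees a 9).
row 6, column 7 = 4 (hidden single in row 6).
row 6, column 1 = 2 (hidden single in row 6).
row 9, column 1 = 8 (sole candidate).
row 9, column 2 = 2 (sole candidate).
row 4, column 7 = 2: in row 4, 2 can only go here (every other open cell in that row sees a 2).
row 2, column 7 = 1 (sole candidate).
row 2, column 8 = 3 (sole candidate).
row 2, column 9 = 2 (sole candidate).
row 6, column 8 = 1 (sole candidate).
row 5, column 8 = 6 (sole candidate).
row 6, column 4 = 3 (sole candidate).
row 6, column 5 = 5 (sole candidate).
row 3, column 4 = 6 (sole candidate).
row 3, column 5 = 3 (sole candidate).
row 4, column 4 = 1: row 4 has {2,4,7,8,9}; col 4 has {2,3,5,6,7,8,9}; box has {3,4,5,7,8,9} → only 1 remains.
row 4, column 5 = 6: row 4 has {1,2,4,7,8,9}; col 5 has {1,2,3,4,5,7,8,9}; box has {1,3,4,5,7,8,9} → only 6 remains.
row 5, column 6 = 2 (sole candidate).
row 5, column 7 = 5 (sole candidate).
row 5, column 9 = 3 (sole candidate).
row 7, column 7 = 6 (sole candidate).
row 8, column 4 = 4 (sole candidate).
row 5, column 1 = 1 (sole candidate).
row 5, column 2 = 8 (sole candidate).
row 7, column 6 = 3 (sole candidate).
row 8, column 6 = 6 (sole candidate).
row 7, column 1 = 5 (sole candidate).
row 7, column 9 = 1 (sole candidate).
row 8, column 2 = 3 (sole candidate).
row 8, column 3 = 1 (sole candidate).
row 8, column 9 = 5 (sole candidate).
row 1, column 1 = 3 (sole candidate).
row 1, column 3 = 5 (sole candidate).
row 4, column 2 = 5: row 4 has {1,2,4,6,7,8,9}; col 2 has {1,2,3,4,6,7,8,9}; box has {1,2,4,6,7,8,9} → only 5 remains.
row 4, column 3 = 3: row 4 has {1,2,4,5,6,7,8,9}; col 3 has {1,2,4,5,6,7,8,9}; box has {1,2,4,5,6,7,8,9} → only 3 remains.

753164289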